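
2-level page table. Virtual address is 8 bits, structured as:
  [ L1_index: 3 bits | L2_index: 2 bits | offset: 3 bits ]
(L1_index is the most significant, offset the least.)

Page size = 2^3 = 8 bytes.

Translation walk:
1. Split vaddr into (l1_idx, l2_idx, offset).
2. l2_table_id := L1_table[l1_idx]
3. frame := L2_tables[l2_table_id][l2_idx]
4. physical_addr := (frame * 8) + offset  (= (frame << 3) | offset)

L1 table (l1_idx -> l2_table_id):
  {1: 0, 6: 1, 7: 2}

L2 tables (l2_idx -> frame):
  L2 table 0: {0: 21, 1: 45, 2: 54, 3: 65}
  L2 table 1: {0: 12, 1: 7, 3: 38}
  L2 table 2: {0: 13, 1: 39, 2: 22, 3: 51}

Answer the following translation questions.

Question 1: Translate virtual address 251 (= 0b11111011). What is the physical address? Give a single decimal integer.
vaddr = 251 = 0b11111011
Split: l1_idx=7, l2_idx=3, offset=3
L1[7] = 2
L2[2][3] = 51
paddr = 51 * 8 + 3 = 411

Answer: 411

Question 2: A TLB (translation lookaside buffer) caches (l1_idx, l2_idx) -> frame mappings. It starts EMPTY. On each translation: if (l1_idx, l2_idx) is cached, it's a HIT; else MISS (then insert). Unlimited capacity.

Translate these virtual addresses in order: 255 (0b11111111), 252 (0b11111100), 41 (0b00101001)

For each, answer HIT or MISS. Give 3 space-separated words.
vaddr=255: (7,3) not in TLB -> MISS, insert
vaddr=252: (7,3) in TLB -> HIT
vaddr=41: (1,1) not in TLB -> MISS, insert

Answer: MISS HIT MISS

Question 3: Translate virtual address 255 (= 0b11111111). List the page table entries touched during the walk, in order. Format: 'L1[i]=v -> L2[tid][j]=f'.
vaddr = 255 = 0b11111111
Split: l1_idx=7, l2_idx=3, offset=7

Answer: L1[7]=2 -> L2[2][3]=51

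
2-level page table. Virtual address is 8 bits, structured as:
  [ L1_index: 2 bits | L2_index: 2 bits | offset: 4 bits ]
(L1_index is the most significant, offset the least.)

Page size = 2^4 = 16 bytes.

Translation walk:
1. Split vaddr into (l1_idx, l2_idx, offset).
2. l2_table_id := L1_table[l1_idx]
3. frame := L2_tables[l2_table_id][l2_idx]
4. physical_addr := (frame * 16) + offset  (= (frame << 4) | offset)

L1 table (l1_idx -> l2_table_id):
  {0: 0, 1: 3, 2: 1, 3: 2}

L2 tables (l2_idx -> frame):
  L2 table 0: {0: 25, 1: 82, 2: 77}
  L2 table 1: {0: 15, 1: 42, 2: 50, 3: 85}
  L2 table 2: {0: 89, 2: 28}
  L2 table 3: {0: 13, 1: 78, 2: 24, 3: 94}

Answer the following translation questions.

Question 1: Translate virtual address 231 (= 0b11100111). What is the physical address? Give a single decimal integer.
Answer: 455

Derivation:
vaddr = 231 = 0b11100111
Split: l1_idx=3, l2_idx=2, offset=7
L1[3] = 2
L2[2][2] = 28
paddr = 28 * 16 + 7 = 455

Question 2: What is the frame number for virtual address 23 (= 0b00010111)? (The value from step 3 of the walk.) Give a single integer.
vaddr = 23: l1_idx=0, l2_idx=1
L1[0] = 0; L2[0][1] = 82

Answer: 82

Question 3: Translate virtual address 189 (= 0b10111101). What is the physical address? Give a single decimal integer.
vaddr = 189 = 0b10111101
Split: l1_idx=2, l2_idx=3, offset=13
L1[2] = 1
L2[1][3] = 85
paddr = 85 * 16 + 13 = 1373

Answer: 1373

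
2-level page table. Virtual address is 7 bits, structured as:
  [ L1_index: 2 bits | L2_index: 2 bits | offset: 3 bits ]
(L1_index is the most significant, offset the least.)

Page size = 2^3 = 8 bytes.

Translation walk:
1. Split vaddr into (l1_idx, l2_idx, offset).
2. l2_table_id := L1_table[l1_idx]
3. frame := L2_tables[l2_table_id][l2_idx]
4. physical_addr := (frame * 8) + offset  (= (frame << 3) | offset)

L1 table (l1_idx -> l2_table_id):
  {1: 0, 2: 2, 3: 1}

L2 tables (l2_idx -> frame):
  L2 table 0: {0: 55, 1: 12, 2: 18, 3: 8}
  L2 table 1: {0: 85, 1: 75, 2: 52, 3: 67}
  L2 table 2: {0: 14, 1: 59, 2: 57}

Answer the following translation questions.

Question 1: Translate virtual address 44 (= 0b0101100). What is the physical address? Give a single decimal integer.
vaddr = 44 = 0b0101100
Split: l1_idx=1, l2_idx=1, offset=4
L1[1] = 0
L2[0][1] = 12
paddr = 12 * 8 + 4 = 100

Answer: 100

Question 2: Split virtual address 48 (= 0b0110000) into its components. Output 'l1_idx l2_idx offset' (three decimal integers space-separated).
vaddr = 48 = 0b0110000
  top 2 bits -> l1_idx = 1
  next 2 bits -> l2_idx = 2
  bottom 3 bits -> offset = 0

Answer: 1 2 0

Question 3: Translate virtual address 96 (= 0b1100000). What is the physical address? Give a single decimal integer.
vaddr = 96 = 0b1100000
Split: l1_idx=3, l2_idx=0, offset=0
L1[3] = 1
L2[1][0] = 85
paddr = 85 * 8 + 0 = 680

Answer: 680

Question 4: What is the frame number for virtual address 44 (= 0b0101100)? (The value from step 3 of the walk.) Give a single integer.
Answer: 12

Derivation:
vaddr = 44: l1_idx=1, l2_idx=1
L1[1] = 0; L2[0][1] = 12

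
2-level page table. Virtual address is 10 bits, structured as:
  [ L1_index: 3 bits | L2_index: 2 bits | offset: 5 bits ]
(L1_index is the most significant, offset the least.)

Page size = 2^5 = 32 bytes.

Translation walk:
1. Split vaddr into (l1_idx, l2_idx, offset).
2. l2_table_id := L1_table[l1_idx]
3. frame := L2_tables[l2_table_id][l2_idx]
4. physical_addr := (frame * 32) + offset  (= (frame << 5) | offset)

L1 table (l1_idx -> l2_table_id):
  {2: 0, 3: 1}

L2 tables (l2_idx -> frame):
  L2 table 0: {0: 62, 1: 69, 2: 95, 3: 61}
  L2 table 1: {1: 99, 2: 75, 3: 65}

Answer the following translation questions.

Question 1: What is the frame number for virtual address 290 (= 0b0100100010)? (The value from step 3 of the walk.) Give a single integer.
vaddr = 290: l1_idx=2, l2_idx=1
L1[2] = 0; L2[0][1] = 69

Answer: 69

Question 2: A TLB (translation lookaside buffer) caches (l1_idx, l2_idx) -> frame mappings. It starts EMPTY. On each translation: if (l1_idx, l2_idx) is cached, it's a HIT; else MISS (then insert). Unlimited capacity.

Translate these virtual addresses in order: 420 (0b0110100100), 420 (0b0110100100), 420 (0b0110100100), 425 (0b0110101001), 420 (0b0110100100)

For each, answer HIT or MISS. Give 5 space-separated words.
Answer: MISS HIT HIT HIT HIT

Derivation:
vaddr=420: (3,1) not in TLB -> MISS, insert
vaddr=420: (3,1) in TLB -> HIT
vaddr=420: (3,1) in TLB -> HIT
vaddr=425: (3,1) in TLB -> HIT
vaddr=420: (3,1) in TLB -> HIT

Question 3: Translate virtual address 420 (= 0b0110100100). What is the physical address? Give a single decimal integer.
vaddr = 420 = 0b0110100100
Split: l1_idx=3, l2_idx=1, offset=4
L1[3] = 1
L2[1][1] = 99
paddr = 99 * 32 + 4 = 3172

Answer: 3172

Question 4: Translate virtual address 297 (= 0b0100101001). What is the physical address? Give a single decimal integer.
vaddr = 297 = 0b0100101001
Split: l1_idx=2, l2_idx=1, offset=9
L1[2] = 0
L2[0][1] = 69
paddr = 69 * 32 + 9 = 2217

Answer: 2217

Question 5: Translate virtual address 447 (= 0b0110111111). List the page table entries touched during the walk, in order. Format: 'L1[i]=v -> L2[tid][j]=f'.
Answer: L1[3]=1 -> L2[1][1]=99

Derivation:
vaddr = 447 = 0b0110111111
Split: l1_idx=3, l2_idx=1, offset=31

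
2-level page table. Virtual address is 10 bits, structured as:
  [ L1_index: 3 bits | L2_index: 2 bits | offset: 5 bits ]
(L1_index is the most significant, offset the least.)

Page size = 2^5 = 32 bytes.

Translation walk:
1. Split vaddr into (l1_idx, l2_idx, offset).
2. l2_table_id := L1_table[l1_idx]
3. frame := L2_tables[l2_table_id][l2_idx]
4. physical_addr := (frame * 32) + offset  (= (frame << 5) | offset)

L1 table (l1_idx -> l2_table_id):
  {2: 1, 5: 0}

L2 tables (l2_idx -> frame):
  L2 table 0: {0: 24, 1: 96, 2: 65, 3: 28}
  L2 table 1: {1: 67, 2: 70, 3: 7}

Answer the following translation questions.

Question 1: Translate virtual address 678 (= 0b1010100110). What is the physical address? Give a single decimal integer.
Answer: 3078

Derivation:
vaddr = 678 = 0b1010100110
Split: l1_idx=5, l2_idx=1, offset=6
L1[5] = 0
L2[0][1] = 96
paddr = 96 * 32 + 6 = 3078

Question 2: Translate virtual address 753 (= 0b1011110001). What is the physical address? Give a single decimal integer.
vaddr = 753 = 0b1011110001
Split: l1_idx=5, l2_idx=3, offset=17
L1[5] = 0
L2[0][3] = 28
paddr = 28 * 32 + 17 = 913

Answer: 913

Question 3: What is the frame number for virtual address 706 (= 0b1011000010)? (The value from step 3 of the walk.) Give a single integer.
vaddr = 706: l1_idx=5, l2_idx=2
L1[5] = 0; L2[0][2] = 65

Answer: 65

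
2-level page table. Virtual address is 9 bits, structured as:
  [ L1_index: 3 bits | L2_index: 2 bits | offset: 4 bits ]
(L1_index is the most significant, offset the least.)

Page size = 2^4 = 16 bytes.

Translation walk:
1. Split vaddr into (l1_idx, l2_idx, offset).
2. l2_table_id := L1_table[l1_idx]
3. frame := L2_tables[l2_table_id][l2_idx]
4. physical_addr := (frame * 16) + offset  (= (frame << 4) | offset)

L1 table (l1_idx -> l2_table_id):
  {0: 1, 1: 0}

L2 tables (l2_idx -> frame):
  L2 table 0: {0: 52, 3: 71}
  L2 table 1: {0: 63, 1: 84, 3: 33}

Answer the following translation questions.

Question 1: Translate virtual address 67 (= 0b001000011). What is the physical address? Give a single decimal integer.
vaddr = 67 = 0b001000011
Split: l1_idx=1, l2_idx=0, offset=3
L1[1] = 0
L2[0][0] = 52
paddr = 52 * 16 + 3 = 835

Answer: 835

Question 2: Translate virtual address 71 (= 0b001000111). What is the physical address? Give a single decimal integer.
vaddr = 71 = 0b001000111
Split: l1_idx=1, l2_idx=0, offset=7
L1[1] = 0
L2[0][0] = 52
paddr = 52 * 16 + 7 = 839

Answer: 839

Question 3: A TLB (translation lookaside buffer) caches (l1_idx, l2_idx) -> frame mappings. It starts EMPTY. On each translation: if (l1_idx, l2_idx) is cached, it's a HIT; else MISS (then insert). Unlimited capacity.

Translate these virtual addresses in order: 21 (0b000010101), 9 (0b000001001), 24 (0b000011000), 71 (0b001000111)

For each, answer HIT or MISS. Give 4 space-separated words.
vaddr=21: (0,1) not in TLB -> MISS, insert
vaddr=9: (0,0) not in TLB -> MISS, insert
vaddr=24: (0,1) in TLB -> HIT
vaddr=71: (1,0) not in TLB -> MISS, insert

Answer: MISS MISS HIT MISS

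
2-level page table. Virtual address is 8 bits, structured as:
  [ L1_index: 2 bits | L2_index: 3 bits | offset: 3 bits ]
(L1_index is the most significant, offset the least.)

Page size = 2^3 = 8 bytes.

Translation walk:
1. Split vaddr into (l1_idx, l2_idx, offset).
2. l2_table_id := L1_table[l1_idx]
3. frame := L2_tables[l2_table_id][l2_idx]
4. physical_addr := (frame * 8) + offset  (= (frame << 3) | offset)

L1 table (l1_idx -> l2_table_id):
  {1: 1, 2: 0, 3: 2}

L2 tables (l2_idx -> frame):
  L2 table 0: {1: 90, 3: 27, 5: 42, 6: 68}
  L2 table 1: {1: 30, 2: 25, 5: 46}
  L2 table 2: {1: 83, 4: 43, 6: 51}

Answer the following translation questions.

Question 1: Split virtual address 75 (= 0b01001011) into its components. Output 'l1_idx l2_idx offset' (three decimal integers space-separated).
Answer: 1 1 3

Derivation:
vaddr = 75 = 0b01001011
  top 2 bits -> l1_idx = 1
  next 3 bits -> l2_idx = 1
  bottom 3 bits -> offset = 3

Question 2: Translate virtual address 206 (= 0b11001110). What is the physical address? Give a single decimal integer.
Answer: 670

Derivation:
vaddr = 206 = 0b11001110
Split: l1_idx=3, l2_idx=1, offset=6
L1[3] = 2
L2[2][1] = 83
paddr = 83 * 8 + 6 = 670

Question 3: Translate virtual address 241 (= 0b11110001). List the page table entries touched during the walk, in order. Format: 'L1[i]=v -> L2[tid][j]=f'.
Answer: L1[3]=2 -> L2[2][6]=51

Derivation:
vaddr = 241 = 0b11110001
Split: l1_idx=3, l2_idx=6, offset=1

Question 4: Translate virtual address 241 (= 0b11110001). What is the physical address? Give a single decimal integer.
vaddr = 241 = 0b11110001
Split: l1_idx=3, l2_idx=6, offset=1
L1[3] = 2
L2[2][6] = 51
paddr = 51 * 8 + 1 = 409

Answer: 409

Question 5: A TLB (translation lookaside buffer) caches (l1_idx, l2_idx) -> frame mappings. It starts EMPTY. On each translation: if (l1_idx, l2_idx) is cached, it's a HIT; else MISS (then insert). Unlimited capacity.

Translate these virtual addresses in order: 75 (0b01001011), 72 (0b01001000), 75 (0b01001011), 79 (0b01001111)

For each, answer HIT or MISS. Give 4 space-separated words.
Answer: MISS HIT HIT HIT

Derivation:
vaddr=75: (1,1) not in TLB -> MISS, insert
vaddr=72: (1,1) in TLB -> HIT
vaddr=75: (1,1) in TLB -> HIT
vaddr=79: (1,1) in TLB -> HIT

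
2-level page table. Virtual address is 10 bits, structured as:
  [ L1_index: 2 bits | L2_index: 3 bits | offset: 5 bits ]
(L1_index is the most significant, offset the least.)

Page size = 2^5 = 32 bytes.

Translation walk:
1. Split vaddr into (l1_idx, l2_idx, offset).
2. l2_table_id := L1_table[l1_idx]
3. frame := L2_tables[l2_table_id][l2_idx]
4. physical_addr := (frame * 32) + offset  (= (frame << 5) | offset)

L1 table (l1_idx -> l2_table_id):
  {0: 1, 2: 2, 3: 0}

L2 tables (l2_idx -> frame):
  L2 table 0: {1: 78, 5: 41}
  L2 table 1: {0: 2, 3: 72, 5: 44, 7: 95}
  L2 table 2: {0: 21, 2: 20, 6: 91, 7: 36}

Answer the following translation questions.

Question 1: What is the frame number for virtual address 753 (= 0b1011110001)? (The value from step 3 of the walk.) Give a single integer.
Answer: 36

Derivation:
vaddr = 753: l1_idx=2, l2_idx=7
L1[2] = 2; L2[2][7] = 36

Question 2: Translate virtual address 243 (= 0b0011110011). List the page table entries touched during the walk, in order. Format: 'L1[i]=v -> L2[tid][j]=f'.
Answer: L1[0]=1 -> L2[1][7]=95

Derivation:
vaddr = 243 = 0b0011110011
Split: l1_idx=0, l2_idx=7, offset=19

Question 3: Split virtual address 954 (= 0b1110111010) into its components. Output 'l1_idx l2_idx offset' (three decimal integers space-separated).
Answer: 3 5 26

Derivation:
vaddr = 954 = 0b1110111010
  top 2 bits -> l1_idx = 3
  next 3 bits -> l2_idx = 5
  bottom 5 bits -> offset = 26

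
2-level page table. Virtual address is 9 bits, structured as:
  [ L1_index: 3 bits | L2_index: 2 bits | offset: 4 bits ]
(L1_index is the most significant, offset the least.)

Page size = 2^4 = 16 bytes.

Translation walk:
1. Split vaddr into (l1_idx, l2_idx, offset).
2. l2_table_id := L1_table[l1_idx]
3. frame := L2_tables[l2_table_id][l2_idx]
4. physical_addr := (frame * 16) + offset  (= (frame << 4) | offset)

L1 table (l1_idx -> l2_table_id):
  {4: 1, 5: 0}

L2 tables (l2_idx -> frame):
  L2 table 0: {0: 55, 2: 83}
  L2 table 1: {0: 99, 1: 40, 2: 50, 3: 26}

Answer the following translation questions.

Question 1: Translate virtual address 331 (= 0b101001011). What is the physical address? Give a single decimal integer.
vaddr = 331 = 0b101001011
Split: l1_idx=5, l2_idx=0, offset=11
L1[5] = 0
L2[0][0] = 55
paddr = 55 * 16 + 11 = 891

Answer: 891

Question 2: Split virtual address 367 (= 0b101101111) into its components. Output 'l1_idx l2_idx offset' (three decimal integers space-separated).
vaddr = 367 = 0b101101111
  top 3 bits -> l1_idx = 5
  next 2 bits -> l2_idx = 2
  bottom 4 bits -> offset = 15

Answer: 5 2 15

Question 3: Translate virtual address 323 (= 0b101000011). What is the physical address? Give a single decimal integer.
vaddr = 323 = 0b101000011
Split: l1_idx=5, l2_idx=0, offset=3
L1[5] = 0
L2[0][0] = 55
paddr = 55 * 16 + 3 = 883

Answer: 883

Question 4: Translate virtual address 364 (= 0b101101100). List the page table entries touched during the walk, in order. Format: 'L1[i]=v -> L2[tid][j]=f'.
Answer: L1[5]=0 -> L2[0][2]=83

Derivation:
vaddr = 364 = 0b101101100
Split: l1_idx=5, l2_idx=2, offset=12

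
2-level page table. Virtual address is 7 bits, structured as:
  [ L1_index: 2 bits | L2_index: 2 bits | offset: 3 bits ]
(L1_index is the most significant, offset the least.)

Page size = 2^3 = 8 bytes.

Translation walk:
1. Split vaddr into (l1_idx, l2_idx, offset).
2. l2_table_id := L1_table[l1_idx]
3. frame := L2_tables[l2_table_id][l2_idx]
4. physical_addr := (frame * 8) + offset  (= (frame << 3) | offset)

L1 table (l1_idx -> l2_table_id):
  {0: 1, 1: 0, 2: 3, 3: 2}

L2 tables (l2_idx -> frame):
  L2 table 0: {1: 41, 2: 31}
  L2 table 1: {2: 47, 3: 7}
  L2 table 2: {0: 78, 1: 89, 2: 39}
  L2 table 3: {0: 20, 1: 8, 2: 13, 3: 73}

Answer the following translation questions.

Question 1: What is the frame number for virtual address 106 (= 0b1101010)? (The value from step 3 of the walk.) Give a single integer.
vaddr = 106: l1_idx=3, l2_idx=1
L1[3] = 2; L2[2][1] = 89

Answer: 89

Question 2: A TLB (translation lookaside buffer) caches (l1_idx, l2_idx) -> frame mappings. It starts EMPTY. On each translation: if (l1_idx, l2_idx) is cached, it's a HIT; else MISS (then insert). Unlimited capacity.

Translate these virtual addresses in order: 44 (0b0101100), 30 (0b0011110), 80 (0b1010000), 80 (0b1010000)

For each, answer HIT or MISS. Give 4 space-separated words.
Answer: MISS MISS MISS HIT

Derivation:
vaddr=44: (1,1) not in TLB -> MISS, insert
vaddr=30: (0,3) not in TLB -> MISS, insert
vaddr=80: (2,2) not in TLB -> MISS, insert
vaddr=80: (2,2) in TLB -> HIT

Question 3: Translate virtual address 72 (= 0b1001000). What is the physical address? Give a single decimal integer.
Answer: 64

Derivation:
vaddr = 72 = 0b1001000
Split: l1_idx=2, l2_idx=1, offset=0
L1[2] = 3
L2[3][1] = 8
paddr = 8 * 8 + 0 = 64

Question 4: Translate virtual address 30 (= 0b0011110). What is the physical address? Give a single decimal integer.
vaddr = 30 = 0b0011110
Split: l1_idx=0, l2_idx=3, offset=6
L1[0] = 1
L2[1][3] = 7
paddr = 7 * 8 + 6 = 62

Answer: 62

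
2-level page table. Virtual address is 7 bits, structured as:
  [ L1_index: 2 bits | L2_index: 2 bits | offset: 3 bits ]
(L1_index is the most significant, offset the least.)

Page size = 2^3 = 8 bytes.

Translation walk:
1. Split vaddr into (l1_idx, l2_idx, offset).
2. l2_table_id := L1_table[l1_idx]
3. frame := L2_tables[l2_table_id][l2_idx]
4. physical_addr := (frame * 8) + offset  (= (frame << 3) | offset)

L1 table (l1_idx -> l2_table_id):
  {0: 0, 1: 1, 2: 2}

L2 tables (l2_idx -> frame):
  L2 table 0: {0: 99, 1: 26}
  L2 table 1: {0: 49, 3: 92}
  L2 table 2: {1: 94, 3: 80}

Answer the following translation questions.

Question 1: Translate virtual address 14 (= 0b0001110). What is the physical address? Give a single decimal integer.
vaddr = 14 = 0b0001110
Split: l1_idx=0, l2_idx=1, offset=6
L1[0] = 0
L2[0][1] = 26
paddr = 26 * 8 + 6 = 214

Answer: 214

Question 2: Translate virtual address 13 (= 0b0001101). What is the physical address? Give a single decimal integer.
Answer: 213

Derivation:
vaddr = 13 = 0b0001101
Split: l1_idx=0, l2_idx=1, offset=5
L1[0] = 0
L2[0][1] = 26
paddr = 26 * 8 + 5 = 213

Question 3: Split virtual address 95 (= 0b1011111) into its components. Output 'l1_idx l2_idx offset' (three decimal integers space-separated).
vaddr = 95 = 0b1011111
  top 2 bits -> l1_idx = 2
  next 2 bits -> l2_idx = 3
  bottom 3 bits -> offset = 7

Answer: 2 3 7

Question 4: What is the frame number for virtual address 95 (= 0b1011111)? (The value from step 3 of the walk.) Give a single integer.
vaddr = 95: l1_idx=2, l2_idx=3
L1[2] = 2; L2[2][3] = 80

Answer: 80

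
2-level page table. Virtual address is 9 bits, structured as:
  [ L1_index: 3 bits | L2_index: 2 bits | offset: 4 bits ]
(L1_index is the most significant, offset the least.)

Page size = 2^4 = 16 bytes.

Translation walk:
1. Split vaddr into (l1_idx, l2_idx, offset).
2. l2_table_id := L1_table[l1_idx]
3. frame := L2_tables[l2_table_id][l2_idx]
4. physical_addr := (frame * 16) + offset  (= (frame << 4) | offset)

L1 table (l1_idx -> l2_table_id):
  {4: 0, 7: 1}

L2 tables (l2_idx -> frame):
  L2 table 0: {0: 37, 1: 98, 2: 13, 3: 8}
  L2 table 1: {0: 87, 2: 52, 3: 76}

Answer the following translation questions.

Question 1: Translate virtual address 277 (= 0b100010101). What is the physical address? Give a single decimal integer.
vaddr = 277 = 0b100010101
Split: l1_idx=4, l2_idx=1, offset=5
L1[4] = 0
L2[0][1] = 98
paddr = 98 * 16 + 5 = 1573

Answer: 1573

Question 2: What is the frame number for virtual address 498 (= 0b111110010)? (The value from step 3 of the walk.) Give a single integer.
vaddr = 498: l1_idx=7, l2_idx=3
L1[7] = 1; L2[1][3] = 76

Answer: 76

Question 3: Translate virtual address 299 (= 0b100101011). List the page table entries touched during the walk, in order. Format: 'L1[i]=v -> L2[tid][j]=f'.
Answer: L1[4]=0 -> L2[0][2]=13

Derivation:
vaddr = 299 = 0b100101011
Split: l1_idx=4, l2_idx=2, offset=11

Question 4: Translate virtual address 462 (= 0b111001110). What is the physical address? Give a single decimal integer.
Answer: 1406

Derivation:
vaddr = 462 = 0b111001110
Split: l1_idx=7, l2_idx=0, offset=14
L1[7] = 1
L2[1][0] = 87
paddr = 87 * 16 + 14 = 1406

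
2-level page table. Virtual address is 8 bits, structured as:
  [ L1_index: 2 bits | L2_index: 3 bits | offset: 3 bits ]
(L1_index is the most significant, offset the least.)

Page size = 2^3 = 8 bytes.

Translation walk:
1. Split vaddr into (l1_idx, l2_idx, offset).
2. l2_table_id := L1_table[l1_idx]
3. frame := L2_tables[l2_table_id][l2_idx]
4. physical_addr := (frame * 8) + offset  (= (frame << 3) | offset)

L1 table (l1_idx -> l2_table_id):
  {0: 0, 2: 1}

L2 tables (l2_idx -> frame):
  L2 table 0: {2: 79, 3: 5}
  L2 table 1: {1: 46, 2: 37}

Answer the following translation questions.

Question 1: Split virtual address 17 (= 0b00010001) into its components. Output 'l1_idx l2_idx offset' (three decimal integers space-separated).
Answer: 0 2 1

Derivation:
vaddr = 17 = 0b00010001
  top 2 bits -> l1_idx = 0
  next 3 bits -> l2_idx = 2
  bottom 3 bits -> offset = 1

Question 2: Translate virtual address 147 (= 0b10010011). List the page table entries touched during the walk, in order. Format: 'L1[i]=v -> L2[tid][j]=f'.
vaddr = 147 = 0b10010011
Split: l1_idx=2, l2_idx=2, offset=3

Answer: L1[2]=1 -> L2[1][2]=37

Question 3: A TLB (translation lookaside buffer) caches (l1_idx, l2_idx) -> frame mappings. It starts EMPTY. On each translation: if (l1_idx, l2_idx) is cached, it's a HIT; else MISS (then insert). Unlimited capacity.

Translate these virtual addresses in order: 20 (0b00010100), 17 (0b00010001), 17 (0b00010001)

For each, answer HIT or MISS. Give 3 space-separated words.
vaddr=20: (0,2) not in TLB -> MISS, insert
vaddr=17: (0,2) in TLB -> HIT
vaddr=17: (0,2) in TLB -> HIT

Answer: MISS HIT HIT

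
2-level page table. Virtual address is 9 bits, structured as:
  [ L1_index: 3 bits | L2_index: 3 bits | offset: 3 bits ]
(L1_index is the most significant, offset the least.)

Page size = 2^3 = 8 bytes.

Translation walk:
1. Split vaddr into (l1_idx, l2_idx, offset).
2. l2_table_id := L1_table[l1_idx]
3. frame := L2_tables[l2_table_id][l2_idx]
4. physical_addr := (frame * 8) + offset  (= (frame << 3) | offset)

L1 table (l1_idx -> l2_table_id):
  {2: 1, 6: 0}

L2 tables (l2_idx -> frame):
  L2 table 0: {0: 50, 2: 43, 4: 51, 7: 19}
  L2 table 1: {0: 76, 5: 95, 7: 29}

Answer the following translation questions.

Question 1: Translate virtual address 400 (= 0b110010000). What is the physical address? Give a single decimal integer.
vaddr = 400 = 0b110010000
Split: l1_idx=6, l2_idx=2, offset=0
L1[6] = 0
L2[0][2] = 43
paddr = 43 * 8 + 0 = 344

Answer: 344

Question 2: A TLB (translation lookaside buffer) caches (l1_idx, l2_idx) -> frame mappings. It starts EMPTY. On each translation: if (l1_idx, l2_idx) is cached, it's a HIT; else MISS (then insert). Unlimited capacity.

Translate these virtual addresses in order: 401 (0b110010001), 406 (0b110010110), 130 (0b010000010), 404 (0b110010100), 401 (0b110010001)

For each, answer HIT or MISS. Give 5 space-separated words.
vaddr=401: (6,2) not in TLB -> MISS, insert
vaddr=406: (6,2) in TLB -> HIT
vaddr=130: (2,0) not in TLB -> MISS, insert
vaddr=404: (6,2) in TLB -> HIT
vaddr=401: (6,2) in TLB -> HIT

Answer: MISS HIT MISS HIT HIT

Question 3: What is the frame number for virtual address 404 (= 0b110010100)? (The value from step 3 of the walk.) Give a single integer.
Answer: 43

Derivation:
vaddr = 404: l1_idx=6, l2_idx=2
L1[6] = 0; L2[0][2] = 43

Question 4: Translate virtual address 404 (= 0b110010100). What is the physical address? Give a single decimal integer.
vaddr = 404 = 0b110010100
Split: l1_idx=6, l2_idx=2, offset=4
L1[6] = 0
L2[0][2] = 43
paddr = 43 * 8 + 4 = 348

Answer: 348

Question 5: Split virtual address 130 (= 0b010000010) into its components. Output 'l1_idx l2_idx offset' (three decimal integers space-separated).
Answer: 2 0 2

Derivation:
vaddr = 130 = 0b010000010
  top 3 bits -> l1_idx = 2
  next 3 bits -> l2_idx = 0
  bottom 3 bits -> offset = 2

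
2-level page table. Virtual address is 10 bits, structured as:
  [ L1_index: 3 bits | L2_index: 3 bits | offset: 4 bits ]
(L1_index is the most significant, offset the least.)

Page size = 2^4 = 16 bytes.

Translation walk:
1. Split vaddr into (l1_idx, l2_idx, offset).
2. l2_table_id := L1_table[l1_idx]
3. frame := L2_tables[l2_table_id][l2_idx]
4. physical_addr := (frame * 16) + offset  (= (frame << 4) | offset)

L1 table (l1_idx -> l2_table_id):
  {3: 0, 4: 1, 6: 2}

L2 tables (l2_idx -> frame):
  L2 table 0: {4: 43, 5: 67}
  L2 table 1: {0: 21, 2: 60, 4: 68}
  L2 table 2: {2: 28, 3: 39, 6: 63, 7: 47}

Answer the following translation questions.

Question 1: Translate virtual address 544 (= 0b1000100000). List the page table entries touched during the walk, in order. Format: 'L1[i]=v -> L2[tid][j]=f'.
Answer: L1[4]=1 -> L2[1][2]=60

Derivation:
vaddr = 544 = 0b1000100000
Split: l1_idx=4, l2_idx=2, offset=0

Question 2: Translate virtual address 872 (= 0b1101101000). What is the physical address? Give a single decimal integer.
vaddr = 872 = 0b1101101000
Split: l1_idx=6, l2_idx=6, offset=8
L1[6] = 2
L2[2][6] = 63
paddr = 63 * 16 + 8 = 1016

Answer: 1016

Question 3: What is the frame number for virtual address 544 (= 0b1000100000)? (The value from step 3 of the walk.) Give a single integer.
vaddr = 544: l1_idx=4, l2_idx=2
L1[4] = 1; L2[1][2] = 60

Answer: 60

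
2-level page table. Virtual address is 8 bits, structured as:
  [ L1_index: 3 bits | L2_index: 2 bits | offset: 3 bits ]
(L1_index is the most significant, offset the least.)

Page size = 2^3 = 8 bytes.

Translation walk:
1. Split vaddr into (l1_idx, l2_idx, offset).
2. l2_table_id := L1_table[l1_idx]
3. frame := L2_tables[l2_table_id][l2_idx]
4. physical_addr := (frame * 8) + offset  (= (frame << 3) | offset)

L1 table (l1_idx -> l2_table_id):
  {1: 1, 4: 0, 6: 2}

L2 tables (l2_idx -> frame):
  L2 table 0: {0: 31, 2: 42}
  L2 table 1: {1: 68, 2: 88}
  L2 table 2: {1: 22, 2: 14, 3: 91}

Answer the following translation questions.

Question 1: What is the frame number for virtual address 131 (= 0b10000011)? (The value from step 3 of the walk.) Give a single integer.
Answer: 31

Derivation:
vaddr = 131: l1_idx=4, l2_idx=0
L1[4] = 0; L2[0][0] = 31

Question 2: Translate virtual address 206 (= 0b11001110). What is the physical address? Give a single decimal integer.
vaddr = 206 = 0b11001110
Split: l1_idx=6, l2_idx=1, offset=6
L1[6] = 2
L2[2][1] = 22
paddr = 22 * 8 + 6 = 182

Answer: 182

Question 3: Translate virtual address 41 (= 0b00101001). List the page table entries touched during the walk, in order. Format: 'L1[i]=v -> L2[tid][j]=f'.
Answer: L1[1]=1 -> L2[1][1]=68

Derivation:
vaddr = 41 = 0b00101001
Split: l1_idx=1, l2_idx=1, offset=1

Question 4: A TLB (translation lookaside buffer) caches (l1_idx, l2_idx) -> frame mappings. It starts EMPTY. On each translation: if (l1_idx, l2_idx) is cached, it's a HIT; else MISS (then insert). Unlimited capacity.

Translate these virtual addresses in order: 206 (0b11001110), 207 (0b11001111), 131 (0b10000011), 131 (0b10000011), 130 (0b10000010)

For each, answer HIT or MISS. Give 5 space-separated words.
Answer: MISS HIT MISS HIT HIT

Derivation:
vaddr=206: (6,1) not in TLB -> MISS, insert
vaddr=207: (6,1) in TLB -> HIT
vaddr=131: (4,0) not in TLB -> MISS, insert
vaddr=131: (4,0) in TLB -> HIT
vaddr=130: (4,0) in TLB -> HIT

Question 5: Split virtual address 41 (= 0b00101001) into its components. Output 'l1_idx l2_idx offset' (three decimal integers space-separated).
vaddr = 41 = 0b00101001
  top 3 bits -> l1_idx = 1
  next 2 bits -> l2_idx = 1
  bottom 3 bits -> offset = 1

Answer: 1 1 1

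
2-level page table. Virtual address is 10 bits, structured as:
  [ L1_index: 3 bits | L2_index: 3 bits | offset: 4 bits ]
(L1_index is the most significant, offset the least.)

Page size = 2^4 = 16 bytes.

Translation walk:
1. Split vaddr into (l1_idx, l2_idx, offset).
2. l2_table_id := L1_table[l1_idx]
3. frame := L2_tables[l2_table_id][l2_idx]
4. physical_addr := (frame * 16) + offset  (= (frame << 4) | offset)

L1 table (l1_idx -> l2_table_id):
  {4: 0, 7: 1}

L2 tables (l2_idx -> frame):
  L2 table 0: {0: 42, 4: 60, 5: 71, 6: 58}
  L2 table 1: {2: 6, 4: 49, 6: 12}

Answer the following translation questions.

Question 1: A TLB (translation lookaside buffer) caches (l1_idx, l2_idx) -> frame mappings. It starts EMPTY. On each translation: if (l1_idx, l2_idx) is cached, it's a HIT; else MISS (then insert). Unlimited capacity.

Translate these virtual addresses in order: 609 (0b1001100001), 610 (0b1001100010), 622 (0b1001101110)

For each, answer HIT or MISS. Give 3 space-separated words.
Answer: MISS HIT HIT

Derivation:
vaddr=609: (4,6) not in TLB -> MISS, insert
vaddr=610: (4,6) in TLB -> HIT
vaddr=622: (4,6) in TLB -> HIT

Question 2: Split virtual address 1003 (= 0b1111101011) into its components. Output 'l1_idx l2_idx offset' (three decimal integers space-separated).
vaddr = 1003 = 0b1111101011
  top 3 bits -> l1_idx = 7
  next 3 bits -> l2_idx = 6
  bottom 4 bits -> offset = 11

Answer: 7 6 11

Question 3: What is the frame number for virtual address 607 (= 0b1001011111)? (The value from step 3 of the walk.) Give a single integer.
Answer: 71

Derivation:
vaddr = 607: l1_idx=4, l2_idx=5
L1[4] = 0; L2[0][5] = 71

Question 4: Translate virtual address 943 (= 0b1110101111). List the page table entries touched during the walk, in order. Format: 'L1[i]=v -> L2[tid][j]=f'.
vaddr = 943 = 0b1110101111
Split: l1_idx=7, l2_idx=2, offset=15

Answer: L1[7]=1 -> L2[1][2]=6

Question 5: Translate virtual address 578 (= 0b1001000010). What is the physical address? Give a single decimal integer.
Answer: 962

Derivation:
vaddr = 578 = 0b1001000010
Split: l1_idx=4, l2_idx=4, offset=2
L1[4] = 0
L2[0][4] = 60
paddr = 60 * 16 + 2 = 962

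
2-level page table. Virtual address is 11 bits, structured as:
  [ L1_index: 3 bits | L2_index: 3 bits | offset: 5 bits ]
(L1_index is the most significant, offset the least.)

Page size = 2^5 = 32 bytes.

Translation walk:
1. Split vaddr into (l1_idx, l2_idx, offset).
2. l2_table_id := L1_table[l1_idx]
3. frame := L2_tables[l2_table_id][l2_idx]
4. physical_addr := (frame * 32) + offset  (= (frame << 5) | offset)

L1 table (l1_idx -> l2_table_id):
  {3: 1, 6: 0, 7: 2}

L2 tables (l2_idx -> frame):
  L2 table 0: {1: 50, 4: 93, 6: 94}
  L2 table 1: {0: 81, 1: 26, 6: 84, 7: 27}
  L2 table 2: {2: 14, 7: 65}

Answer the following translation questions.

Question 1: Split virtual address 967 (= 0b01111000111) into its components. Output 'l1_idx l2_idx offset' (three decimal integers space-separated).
vaddr = 967 = 0b01111000111
  top 3 bits -> l1_idx = 3
  next 3 bits -> l2_idx = 6
  bottom 5 bits -> offset = 7

Answer: 3 6 7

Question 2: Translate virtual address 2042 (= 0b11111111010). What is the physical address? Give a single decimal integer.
vaddr = 2042 = 0b11111111010
Split: l1_idx=7, l2_idx=7, offset=26
L1[7] = 2
L2[2][7] = 65
paddr = 65 * 32 + 26 = 2106

Answer: 2106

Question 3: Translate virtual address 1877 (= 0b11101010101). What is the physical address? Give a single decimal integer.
Answer: 469

Derivation:
vaddr = 1877 = 0b11101010101
Split: l1_idx=7, l2_idx=2, offset=21
L1[7] = 2
L2[2][2] = 14
paddr = 14 * 32 + 21 = 469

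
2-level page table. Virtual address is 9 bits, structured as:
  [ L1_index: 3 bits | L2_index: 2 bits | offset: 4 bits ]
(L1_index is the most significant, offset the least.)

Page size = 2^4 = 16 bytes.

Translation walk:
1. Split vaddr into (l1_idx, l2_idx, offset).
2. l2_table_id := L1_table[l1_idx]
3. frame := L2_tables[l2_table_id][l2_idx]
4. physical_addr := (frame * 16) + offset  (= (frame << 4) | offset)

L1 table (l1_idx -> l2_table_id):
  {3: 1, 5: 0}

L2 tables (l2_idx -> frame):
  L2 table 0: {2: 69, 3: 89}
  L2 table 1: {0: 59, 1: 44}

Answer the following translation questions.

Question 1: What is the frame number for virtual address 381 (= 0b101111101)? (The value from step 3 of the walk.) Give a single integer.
vaddr = 381: l1_idx=5, l2_idx=3
L1[5] = 0; L2[0][3] = 89

Answer: 89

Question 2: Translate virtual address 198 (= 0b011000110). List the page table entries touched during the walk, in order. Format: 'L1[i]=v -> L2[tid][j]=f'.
vaddr = 198 = 0b011000110
Split: l1_idx=3, l2_idx=0, offset=6

Answer: L1[3]=1 -> L2[1][0]=59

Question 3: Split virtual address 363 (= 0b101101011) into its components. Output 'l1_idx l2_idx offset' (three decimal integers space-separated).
vaddr = 363 = 0b101101011
  top 3 bits -> l1_idx = 5
  next 2 bits -> l2_idx = 2
  bottom 4 bits -> offset = 11

Answer: 5 2 11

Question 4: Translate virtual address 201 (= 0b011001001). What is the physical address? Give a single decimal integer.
Answer: 953

Derivation:
vaddr = 201 = 0b011001001
Split: l1_idx=3, l2_idx=0, offset=9
L1[3] = 1
L2[1][0] = 59
paddr = 59 * 16 + 9 = 953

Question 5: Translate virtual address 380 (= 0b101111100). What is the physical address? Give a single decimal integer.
Answer: 1436

Derivation:
vaddr = 380 = 0b101111100
Split: l1_idx=5, l2_idx=3, offset=12
L1[5] = 0
L2[0][3] = 89
paddr = 89 * 16 + 12 = 1436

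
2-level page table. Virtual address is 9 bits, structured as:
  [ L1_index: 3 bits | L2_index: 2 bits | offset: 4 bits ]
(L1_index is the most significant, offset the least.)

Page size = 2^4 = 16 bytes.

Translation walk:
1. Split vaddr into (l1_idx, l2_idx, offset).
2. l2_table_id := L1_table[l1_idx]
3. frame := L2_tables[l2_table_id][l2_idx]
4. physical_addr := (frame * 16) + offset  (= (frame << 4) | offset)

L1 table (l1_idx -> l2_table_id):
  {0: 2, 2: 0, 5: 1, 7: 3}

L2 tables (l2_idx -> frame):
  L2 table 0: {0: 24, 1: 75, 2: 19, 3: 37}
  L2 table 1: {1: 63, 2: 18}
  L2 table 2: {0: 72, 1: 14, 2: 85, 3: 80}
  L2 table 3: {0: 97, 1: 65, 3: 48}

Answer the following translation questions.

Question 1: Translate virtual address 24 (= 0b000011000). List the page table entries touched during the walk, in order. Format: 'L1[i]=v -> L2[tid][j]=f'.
Answer: L1[0]=2 -> L2[2][1]=14

Derivation:
vaddr = 24 = 0b000011000
Split: l1_idx=0, l2_idx=1, offset=8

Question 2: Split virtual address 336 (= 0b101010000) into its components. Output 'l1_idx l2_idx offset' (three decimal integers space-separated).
Answer: 5 1 0

Derivation:
vaddr = 336 = 0b101010000
  top 3 bits -> l1_idx = 5
  next 2 bits -> l2_idx = 1
  bottom 4 bits -> offset = 0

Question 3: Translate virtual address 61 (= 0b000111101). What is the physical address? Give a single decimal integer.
vaddr = 61 = 0b000111101
Split: l1_idx=0, l2_idx=3, offset=13
L1[0] = 2
L2[2][3] = 80
paddr = 80 * 16 + 13 = 1293

Answer: 1293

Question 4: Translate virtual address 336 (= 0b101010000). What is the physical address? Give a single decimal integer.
Answer: 1008

Derivation:
vaddr = 336 = 0b101010000
Split: l1_idx=5, l2_idx=1, offset=0
L1[5] = 1
L2[1][1] = 63
paddr = 63 * 16 + 0 = 1008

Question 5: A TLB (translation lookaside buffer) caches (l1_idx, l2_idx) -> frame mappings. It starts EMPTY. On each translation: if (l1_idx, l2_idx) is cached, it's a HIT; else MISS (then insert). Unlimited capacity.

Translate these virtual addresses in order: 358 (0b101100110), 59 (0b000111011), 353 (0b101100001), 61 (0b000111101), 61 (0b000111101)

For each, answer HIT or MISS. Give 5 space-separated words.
Answer: MISS MISS HIT HIT HIT

Derivation:
vaddr=358: (5,2) not in TLB -> MISS, insert
vaddr=59: (0,3) not in TLB -> MISS, insert
vaddr=353: (5,2) in TLB -> HIT
vaddr=61: (0,3) in TLB -> HIT
vaddr=61: (0,3) in TLB -> HIT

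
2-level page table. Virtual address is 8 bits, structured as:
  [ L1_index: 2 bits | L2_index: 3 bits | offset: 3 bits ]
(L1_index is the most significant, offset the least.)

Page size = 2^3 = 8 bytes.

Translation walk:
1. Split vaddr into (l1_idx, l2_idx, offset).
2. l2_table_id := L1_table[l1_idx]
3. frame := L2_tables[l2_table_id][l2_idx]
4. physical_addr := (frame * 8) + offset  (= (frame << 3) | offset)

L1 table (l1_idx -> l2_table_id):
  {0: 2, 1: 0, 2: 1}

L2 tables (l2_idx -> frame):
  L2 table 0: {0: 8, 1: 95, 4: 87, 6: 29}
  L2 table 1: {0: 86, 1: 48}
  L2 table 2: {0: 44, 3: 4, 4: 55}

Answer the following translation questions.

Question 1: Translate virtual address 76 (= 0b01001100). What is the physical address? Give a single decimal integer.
vaddr = 76 = 0b01001100
Split: l1_idx=1, l2_idx=1, offset=4
L1[1] = 0
L2[0][1] = 95
paddr = 95 * 8 + 4 = 764

Answer: 764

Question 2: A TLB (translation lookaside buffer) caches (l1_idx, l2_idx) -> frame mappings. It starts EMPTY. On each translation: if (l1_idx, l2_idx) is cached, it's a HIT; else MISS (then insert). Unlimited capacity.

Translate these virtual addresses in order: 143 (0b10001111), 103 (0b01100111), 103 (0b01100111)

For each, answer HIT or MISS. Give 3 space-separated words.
Answer: MISS MISS HIT

Derivation:
vaddr=143: (2,1) not in TLB -> MISS, insert
vaddr=103: (1,4) not in TLB -> MISS, insert
vaddr=103: (1,4) in TLB -> HIT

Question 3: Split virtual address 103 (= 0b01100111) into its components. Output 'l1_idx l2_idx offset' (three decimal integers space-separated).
vaddr = 103 = 0b01100111
  top 2 bits -> l1_idx = 1
  next 3 bits -> l2_idx = 4
  bottom 3 bits -> offset = 7

Answer: 1 4 7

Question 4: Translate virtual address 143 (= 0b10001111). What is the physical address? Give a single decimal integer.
vaddr = 143 = 0b10001111
Split: l1_idx=2, l2_idx=1, offset=7
L1[2] = 1
L2[1][1] = 48
paddr = 48 * 8 + 7 = 391

Answer: 391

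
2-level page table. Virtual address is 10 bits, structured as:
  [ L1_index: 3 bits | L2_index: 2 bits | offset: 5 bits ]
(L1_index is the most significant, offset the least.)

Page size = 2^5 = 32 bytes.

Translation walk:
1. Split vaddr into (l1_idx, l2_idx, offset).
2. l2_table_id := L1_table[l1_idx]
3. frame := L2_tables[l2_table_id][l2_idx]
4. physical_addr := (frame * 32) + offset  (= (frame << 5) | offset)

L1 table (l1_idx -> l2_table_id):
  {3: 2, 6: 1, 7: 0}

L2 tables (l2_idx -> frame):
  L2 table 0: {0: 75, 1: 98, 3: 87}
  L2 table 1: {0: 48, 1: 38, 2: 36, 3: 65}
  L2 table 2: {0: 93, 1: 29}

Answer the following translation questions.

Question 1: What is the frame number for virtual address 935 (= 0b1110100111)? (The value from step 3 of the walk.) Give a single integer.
Answer: 98

Derivation:
vaddr = 935: l1_idx=7, l2_idx=1
L1[7] = 0; L2[0][1] = 98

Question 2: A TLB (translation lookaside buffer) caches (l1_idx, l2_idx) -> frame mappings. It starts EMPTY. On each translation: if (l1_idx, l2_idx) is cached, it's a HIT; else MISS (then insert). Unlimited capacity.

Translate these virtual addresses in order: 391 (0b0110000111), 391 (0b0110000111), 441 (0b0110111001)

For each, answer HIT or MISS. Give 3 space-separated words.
Answer: MISS HIT MISS

Derivation:
vaddr=391: (3,0) not in TLB -> MISS, insert
vaddr=391: (3,0) in TLB -> HIT
vaddr=441: (3,1) not in TLB -> MISS, insert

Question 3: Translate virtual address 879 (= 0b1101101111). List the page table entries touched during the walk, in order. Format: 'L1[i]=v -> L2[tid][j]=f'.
Answer: L1[6]=1 -> L2[1][3]=65

Derivation:
vaddr = 879 = 0b1101101111
Split: l1_idx=6, l2_idx=3, offset=15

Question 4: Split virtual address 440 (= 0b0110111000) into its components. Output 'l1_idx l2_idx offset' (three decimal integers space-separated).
vaddr = 440 = 0b0110111000
  top 3 bits -> l1_idx = 3
  next 2 bits -> l2_idx = 1
  bottom 5 bits -> offset = 24

Answer: 3 1 24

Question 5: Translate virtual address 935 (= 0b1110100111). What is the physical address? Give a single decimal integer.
vaddr = 935 = 0b1110100111
Split: l1_idx=7, l2_idx=1, offset=7
L1[7] = 0
L2[0][1] = 98
paddr = 98 * 32 + 7 = 3143

Answer: 3143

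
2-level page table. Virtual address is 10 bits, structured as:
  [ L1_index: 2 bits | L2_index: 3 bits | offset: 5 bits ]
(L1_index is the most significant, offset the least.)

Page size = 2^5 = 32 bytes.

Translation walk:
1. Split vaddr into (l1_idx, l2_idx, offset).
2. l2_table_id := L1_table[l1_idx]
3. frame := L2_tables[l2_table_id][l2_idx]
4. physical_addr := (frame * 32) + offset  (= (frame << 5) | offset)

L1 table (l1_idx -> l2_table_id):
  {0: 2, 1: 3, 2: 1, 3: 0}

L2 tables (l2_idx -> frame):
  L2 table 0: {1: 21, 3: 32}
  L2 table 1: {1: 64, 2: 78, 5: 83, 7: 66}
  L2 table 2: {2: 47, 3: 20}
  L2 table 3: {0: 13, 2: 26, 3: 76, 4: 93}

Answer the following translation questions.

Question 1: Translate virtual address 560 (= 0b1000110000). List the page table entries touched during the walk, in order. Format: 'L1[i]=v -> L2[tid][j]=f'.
Answer: L1[2]=1 -> L2[1][1]=64

Derivation:
vaddr = 560 = 0b1000110000
Split: l1_idx=2, l2_idx=1, offset=16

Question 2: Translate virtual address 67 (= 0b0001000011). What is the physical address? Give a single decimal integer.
vaddr = 67 = 0b0001000011
Split: l1_idx=0, l2_idx=2, offset=3
L1[0] = 2
L2[2][2] = 47
paddr = 47 * 32 + 3 = 1507

Answer: 1507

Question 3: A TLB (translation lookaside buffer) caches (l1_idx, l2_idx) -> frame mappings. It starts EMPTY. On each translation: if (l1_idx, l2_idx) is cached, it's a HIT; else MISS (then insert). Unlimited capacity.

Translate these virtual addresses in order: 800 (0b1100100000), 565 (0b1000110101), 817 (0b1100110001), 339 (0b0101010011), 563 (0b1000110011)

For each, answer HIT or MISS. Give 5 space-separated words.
vaddr=800: (3,1) not in TLB -> MISS, insert
vaddr=565: (2,1) not in TLB -> MISS, insert
vaddr=817: (3,1) in TLB -> HIT
vaddr=339: (1,2) not in TLB -> MISS, insert
vaddr=563: (2,1) in TLB -> HIT

Answer: MISS MISS HIT MISS HIT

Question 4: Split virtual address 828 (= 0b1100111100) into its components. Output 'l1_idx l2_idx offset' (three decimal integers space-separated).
Answer: 3 1 28

Derivation:
vaddr = 828 = 0b1100111100
  top 2 bits -> l1_idx = 3
  next 3 bits -> l2_idx = 1
  bottom 5 bits -> offset = 28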